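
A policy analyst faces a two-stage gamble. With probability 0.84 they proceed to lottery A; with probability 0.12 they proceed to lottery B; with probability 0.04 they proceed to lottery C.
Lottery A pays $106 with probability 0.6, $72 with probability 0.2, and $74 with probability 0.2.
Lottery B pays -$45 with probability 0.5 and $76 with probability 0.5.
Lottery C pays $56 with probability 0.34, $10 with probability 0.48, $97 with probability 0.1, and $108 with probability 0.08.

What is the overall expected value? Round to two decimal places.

EV(A) = 0.6 × 106 + 0.2 × 72 + 0.2 × 74 = 63.6 + 14.4 + 14.8 = 92.8
EV(B) = 0.5 × (-45) + 0.5 × 76 = -22.5 + 38 = 15.5
EV(C) = 0.34 × 56 + 0.48 × 10 + 0.1 × 97 + 0.08 × 108 = 19.04 + 4.8 + 9.7 + 8.64 = 42.18
Overall = 0.84 × 92.8 + 0.12 × 15.5 + 0.04 × 42.18 = 77.952 + 1.86 + 1.6872 = 81.4992

$81.50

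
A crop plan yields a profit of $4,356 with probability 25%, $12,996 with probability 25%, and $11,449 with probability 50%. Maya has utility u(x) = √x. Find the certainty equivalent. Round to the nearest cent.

E[u] = 0.25·√4356 + 0.25·√12996 + 0.5·√11449 = 0.25·66 + 0.25·114 + 0.5·107 = 98.5
CE = (98.5)² = 9702.25

$9,702.25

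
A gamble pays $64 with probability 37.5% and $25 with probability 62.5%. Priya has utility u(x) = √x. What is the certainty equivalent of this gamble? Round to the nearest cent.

E[u] = 0.375·√64 + 0.625·√25 = 0.375·8 + 0.625·5 = 6.125
CE = (6.125)² = 37.515625

$37.52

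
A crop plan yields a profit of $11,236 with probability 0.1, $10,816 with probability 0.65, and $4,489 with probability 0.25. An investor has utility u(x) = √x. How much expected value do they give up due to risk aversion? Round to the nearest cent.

$260.75

E[u] = 0.1·√11236 + 0.65·√10816 + 0.25·√4489 = 0.1·106 + 0.65·104 + 0.25·67 = 94.95
CE = (94.95)² = 9015.5025
Risk premium = EV − CE = 9276.25 − 9015.5025 = 260.7475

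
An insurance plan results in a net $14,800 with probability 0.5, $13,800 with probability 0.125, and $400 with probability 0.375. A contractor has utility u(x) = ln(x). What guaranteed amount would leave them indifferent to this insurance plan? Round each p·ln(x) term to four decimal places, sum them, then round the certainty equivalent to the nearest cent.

E[u] = 0.5·ln(14800) + 0.125·ln(13800) + 0.375·ln(400) = 4.8012 + 1.1916 + 2.2468 = 8.2396
CE = e^8.2396 ≈ 3788.02

$3,788.02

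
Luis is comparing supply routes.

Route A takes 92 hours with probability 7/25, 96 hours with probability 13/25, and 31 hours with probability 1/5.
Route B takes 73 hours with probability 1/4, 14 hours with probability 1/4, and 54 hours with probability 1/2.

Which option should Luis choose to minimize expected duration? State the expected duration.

Route A = 7/25 × 92 + 13/25 × 96 + 1/5 × 31 = 25.76 + 49.92 + 6.2 = 81.88
Route B = 1/4 × 73 + 1/4 × 14 + 1/2 × 54 = 18.25 + 3.5 + 27 = 48.75

Route B (48.75 hours)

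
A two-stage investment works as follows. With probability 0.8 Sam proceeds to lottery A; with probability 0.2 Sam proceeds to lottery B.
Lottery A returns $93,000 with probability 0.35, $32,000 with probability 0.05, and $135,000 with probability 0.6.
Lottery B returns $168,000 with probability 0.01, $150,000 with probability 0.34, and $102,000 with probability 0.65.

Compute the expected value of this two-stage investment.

$115,916

EV(A) = 0.35 × 93000 + 0.05 × 32000 + 0.6 × 135000 = 32550 + 1600 + 81000 = 115150
EV(B) = 0.01 × 168000 + 0.34 × 150000 + 0.65 × 102000 = 1680 + 51000 + 66300 = 118980
Overall = 0.8 × 115150 + 0.2 × 118980 = 92120 + 23796 = 115916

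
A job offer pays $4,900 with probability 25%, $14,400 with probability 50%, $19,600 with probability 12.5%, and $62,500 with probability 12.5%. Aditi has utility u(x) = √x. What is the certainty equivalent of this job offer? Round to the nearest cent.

E[u] = 0.25·√4900 + 0.5·√14400 + 0.125·√19600 + 0.125·√62500 = 0.25·70 + 0.5·120 + 0.125·140 + 0.125·250 = 126.25
CE = (126.25)² = 15939.0625

$15,939.06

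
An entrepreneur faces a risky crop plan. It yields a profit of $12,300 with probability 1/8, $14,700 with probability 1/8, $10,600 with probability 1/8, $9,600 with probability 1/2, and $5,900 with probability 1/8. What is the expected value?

EV = 1/8 × 12300 + 1/8 × 14700 + 1/8 × 10600 + 1/2 × 9600 + 1/8 × 5900 = 1537.5 + 1837.5 + 1325 + 4800 + 737.5 = 10237.5

$10,237.50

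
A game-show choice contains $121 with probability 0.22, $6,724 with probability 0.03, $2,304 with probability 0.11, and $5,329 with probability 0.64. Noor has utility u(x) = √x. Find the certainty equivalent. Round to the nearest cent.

E[u] = 0.22·√121 + 0.03·√6724 + 0.11·√2304 + 0.64·√5329 = 0.22·11 + 0.03·82 + 0.11·48 + 0.64·73 = 56.88
CE = (56.88)² = 3235.3344

$3,235.33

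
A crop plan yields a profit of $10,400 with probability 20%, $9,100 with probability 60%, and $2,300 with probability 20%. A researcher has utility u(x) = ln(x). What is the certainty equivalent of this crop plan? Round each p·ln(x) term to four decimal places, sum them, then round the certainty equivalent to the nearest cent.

$7,098.22

E[u] = 0.2·ln(10400) + 0.6·ln(9100) + 0.2·ln(2300) = 1.8499 + 5.4696 + 1.5481 = 8.8676
CE = e^8.8676 ≈ 7098.22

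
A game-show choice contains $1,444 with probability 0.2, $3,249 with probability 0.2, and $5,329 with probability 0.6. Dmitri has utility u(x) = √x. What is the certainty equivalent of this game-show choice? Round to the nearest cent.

$3,943.84

E[u] = 0.2·√1444 + 0.2·√3249 + 0.6·√5329 = 0.2·38 + 0.2·57 + 0.6·73 = 62.8
CE = (62.8)² = 3943.84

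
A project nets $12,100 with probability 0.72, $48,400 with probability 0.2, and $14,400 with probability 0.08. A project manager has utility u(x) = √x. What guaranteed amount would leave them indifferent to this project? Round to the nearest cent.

$17,635.84

E[u] = 0.72·√12100 + 0.2·√48400 + 0.08·√14400 = 0.72·110 + 0.2·220 + 0.08·120 = 132.8
CE = (132.8)² = 17635.84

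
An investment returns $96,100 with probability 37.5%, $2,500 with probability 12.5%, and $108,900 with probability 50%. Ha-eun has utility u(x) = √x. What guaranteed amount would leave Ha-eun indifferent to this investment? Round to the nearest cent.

E[u] = 0.375·√96100 + 0.125·√2500 + 0.5·√108900 = 0.375·310 + 0.125·50 + 0.5·330 = 287.5
CE = (287.5)² = 82656.25

$82,656.25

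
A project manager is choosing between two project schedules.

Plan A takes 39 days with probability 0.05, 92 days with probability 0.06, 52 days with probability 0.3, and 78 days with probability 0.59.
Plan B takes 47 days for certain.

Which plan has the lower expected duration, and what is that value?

Plan B (47 days)

Plan A = 0.05 × 39 + 0.06 × 92 + 0.3 × 52 + 0.59 × 78 = 1.95 + 5.52 + 15.6 + 46.02 = 69.09
Plan B: 47 (certain)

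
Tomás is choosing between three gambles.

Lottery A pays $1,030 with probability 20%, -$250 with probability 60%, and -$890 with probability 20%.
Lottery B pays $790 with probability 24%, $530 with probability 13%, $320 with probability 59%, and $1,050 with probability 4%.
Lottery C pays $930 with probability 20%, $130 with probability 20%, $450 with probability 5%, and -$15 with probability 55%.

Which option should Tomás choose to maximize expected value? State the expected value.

Lottery B ($489.30)

Lottery A = 0.2 × 1030 + 0.6 × (-250) + 0.2 × (-890) = 206 − 150 − 178 = -122
Lottery B = 0.24 × 790 + 0.13 × 530 + 0.59 × 320 + 0.04 × 1050 = 189.6 + 68.9 + 188.8 + 42 = 489.3
Lottery C = 0.2 × 930 + 0.2 × 130 + 0.05 × 450 + 0.55 × (-15) = 186 + 26 + 22.5 − 8.25 = 226.25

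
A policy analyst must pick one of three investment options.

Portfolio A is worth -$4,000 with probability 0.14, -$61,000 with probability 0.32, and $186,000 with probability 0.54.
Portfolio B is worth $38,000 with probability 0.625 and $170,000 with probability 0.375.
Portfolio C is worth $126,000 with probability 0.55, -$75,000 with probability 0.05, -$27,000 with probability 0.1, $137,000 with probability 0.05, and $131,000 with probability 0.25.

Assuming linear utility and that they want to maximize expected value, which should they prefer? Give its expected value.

Portfolio A = 0.14 × (-4000) + 0.32 × (-61000) + 0.54 × 186000 = -560 − 19520 + 100440 = 80360
Portfolio B = 0.625 × 38000 + 0.375 × 170000 = 23750 + 63750 = 87500
Portfolio C = 0.55 × 126000 + 0.05 × (-75000) + 0.1 × (-27000) + 0.05 × 137000 + 0.25 × 131000 = 69300 − 3750 − 2700 + 6850 + 32750 = 102450

Portfolio C ($102,450)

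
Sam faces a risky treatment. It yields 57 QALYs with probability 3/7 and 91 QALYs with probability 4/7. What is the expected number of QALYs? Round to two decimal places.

76.43 QALYs

EV = 3/7 × 57 + 4/7 × 91 = 24.4286 + 52 = 76.4286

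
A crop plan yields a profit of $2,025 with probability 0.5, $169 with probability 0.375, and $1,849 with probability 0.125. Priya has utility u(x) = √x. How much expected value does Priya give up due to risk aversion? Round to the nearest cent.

E[u] = 0.5·√2025 + 0.375·√169 + 0.125·√1849 = 0.5·45 + 0.375·13 + 0.125·43 = 32.75
CE = (32.75)² = 1072.5625
Risk premium = EV − CE = 1307 − 1072.5625 = 234.4375

$234.44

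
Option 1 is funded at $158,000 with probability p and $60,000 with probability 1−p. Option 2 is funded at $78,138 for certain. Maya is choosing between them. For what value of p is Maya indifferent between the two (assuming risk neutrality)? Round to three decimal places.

p·158000 + (1−p)·60000 = 78138
98000p + 60000 = 78138
p = (78138 − 60000) / 98000

p = 0.185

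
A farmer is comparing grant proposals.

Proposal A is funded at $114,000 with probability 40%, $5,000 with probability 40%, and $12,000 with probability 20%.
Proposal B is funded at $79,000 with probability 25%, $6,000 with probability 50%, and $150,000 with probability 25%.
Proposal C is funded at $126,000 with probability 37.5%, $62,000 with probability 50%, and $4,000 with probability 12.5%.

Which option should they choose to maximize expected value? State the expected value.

Proposal A = 0.4 × 114000 + 0.4 × 5000 + 0.2 × 12000 = 45600 + 2000 + 2400 = 50000
Proposal B = 0.25 × 79000 + 0.5 × 6000 + 0.25 × 150000 = 19750 + 3000 + 37500 = 60250
Proposal C = 0.375 × 126000 + 0.5 × 62000 + 0.125 × 4000 = 47250 + 31000 + 500 = 78750

Proposal C ($78,750)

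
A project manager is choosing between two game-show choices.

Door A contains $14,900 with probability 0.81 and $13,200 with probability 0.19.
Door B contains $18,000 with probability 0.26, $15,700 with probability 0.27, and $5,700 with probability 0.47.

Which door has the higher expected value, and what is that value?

Door A = 0.81 × 14900 + 0.19 × 13200 = 12069 + 2508 = 14577
Door B = 0.26 × 18000 + 0.27 × 15700 + 0.47 × 5700 = 4680 + 4239 + 2679 = 11598

Door A ($14,577)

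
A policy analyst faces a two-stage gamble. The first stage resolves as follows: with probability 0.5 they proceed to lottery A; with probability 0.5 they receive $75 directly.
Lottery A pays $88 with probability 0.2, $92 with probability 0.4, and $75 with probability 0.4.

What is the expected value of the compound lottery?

$79.70

EV(A) = 0.2 × 88 + 0.4 × 92 + 0.4 × 75 = 17.6 + 36.8 + 30 = 84.4
Branch B: 75 (certain)
Overall = 0.5 × 84.4 + 0.5 × 75 = 42.2 + 37.5 = 79.7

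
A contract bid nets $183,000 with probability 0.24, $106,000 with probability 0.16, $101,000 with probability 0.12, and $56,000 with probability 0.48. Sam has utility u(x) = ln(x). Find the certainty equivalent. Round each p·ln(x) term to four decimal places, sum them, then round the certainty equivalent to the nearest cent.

E[u] = 0.24·ln(183000) + 0.16·ln(106000) + 0.12·ln(101000) + 0.48·ln(56000) = 2.9081 + 1.8514 + 1.3827 + 5.2479 = 11.3901
CE = e^11.3901 ≈ 88441.80

$88,441.80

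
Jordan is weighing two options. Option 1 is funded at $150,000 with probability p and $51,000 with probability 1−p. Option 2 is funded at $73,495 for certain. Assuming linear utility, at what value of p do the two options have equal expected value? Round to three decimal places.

p = 0.227

p·150000 + (1−p)·51000 = 73495
99000p + 51000 = 73495
p = (73495 − 51000) / 99000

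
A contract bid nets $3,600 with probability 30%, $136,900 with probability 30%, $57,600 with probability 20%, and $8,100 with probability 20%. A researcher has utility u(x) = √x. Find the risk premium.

E[u] = 0.3·√3600 + 0.3·√136900 + 0.2·√57600 + 0.2·√8100 = 0.3·60 + 0.3·370 + 0.2·240 + 0.2·90 = 195
CE = (195)² = 38025
Risk premium = EV − CE = 55290 − 38025 = 17265

$17,265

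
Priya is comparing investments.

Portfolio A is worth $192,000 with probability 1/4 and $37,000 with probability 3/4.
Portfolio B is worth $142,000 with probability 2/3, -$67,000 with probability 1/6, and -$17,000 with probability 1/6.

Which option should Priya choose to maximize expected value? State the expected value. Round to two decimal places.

Portfolio B ($80,666.67)

Portfolio A = 1/4 × 192000 + 3/4 × 37000 = 48000 + 27750 = 75750
Portfolio B = 2/3 × 142000 + 1/6 × (-67000) + 1/6 × (-17000) = 94666.6667 − 11166.6667 − 2833.3333 = 80666.6667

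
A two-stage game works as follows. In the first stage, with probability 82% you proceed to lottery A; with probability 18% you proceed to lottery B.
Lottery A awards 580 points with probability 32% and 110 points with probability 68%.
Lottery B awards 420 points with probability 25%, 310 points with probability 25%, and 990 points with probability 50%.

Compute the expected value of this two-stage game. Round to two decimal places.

EV(A) = 0.32 × 580 + 0.68 × 110 = 185.6 + 74.8 = 260.4
EV(B) = 0.25 × 420 + 0.25 × 310 + 0.5 × 990 = 105 + 77.5 + 495 = 677.5
Overall = 0.82 × 260.4 + 0.18 × 677.5 = 213.528 + 121.95 = 335.478

335.48 points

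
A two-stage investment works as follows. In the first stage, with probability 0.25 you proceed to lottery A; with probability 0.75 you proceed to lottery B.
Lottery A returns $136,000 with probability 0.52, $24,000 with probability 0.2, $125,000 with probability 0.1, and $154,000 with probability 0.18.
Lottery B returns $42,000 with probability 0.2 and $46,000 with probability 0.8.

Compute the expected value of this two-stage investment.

$62,835

EV(A) = 0.52 × 136000 + 0.2 × 24000 + 0.1 × 125000 + 0.18 × 154000 = 70720 + 4800 + 12500 + 27720 = 115740
EV(B) = 0.2 × 42000 + 0.8 × 46000 = 8400 + 36800 = 45200
Overall = 0.25 × 115740 + 0.75 × 45200 = 28935 + 33900 = 62835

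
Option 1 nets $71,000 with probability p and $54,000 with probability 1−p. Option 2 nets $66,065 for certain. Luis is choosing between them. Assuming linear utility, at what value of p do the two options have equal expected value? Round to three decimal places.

p·71000 + (1−p)·54000 = 66065
17000p + 54000 = 66065
p = (66065 − 54000) / 17000

p = 0.710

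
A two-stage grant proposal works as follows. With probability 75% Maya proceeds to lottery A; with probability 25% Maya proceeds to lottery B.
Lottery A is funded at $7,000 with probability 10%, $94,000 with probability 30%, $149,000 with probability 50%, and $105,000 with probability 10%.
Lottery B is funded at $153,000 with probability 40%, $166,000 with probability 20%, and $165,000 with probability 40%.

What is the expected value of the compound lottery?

$125,525

EV(A) = 0.1 × 7000 + 0.3 × 94000 + 0.5 × 149000 + 0.1 × 105000 = 700 + 28200 + 74500 + 10500 = 113900
EV(B) = 0.4 × 153000 + 0.2 × 166000 + 0.4 × 165000 = 61200 + 33200 + 66000 = 160400
Overall = 0.75 × 113900 + 0.25 × 160400 = 85425 + 40100 = 125525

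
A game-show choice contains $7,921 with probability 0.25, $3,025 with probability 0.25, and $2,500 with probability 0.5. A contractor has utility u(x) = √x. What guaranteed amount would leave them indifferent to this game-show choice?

$3,721

E[u] = 0.25·√7921 + 0.25·√3025 + 0.5·√2500 = 0.25·89 + 0.25·55 + 0.5·50 = 61
CE = (61)² = 3721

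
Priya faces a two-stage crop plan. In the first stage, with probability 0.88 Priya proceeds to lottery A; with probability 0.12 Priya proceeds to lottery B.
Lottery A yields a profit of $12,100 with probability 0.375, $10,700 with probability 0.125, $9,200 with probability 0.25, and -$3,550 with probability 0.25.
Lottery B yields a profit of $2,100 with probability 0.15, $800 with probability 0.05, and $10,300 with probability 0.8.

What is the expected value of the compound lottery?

$7,444.40

EV(A) = 0.375 × 12100 + 0.125 × 10700 + 0.25 × 9200 + 0.25 × (-3550) = 4537.5 + 1337.5 + 2300 − 887.5 = 7287.5
EV(B) = 0.15 × 2100 + 0.05 × 800 + 0.8 × 10300 = 315 + 40 + 8240 = 8595
Overall = 0.88 × 7287.5 + 0.12 × 8595 = 6413 + 1031.4 = 7444.4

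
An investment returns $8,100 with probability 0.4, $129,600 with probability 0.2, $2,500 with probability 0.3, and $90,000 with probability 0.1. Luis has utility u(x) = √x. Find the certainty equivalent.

E[u] = 0.4·√8100 + 0.2·√129600 + 0.3·√2500 + 0.1·√90000 = 0.4·90 + 0.2·360 + 0.3·50 + 0.1·300 = 153
CE = (153)² = 23409

$23,409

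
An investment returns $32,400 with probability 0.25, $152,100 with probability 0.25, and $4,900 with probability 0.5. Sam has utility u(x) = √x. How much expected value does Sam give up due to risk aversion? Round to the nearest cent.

$17,068.75

E[u] = 0.25·√32400 + 0.25·√152100 + 0.5·√4900 = 0.25·180 + 0.25·390 + 0.5·70 = 177.5
CE = (177.5)² = 31506.25
Risk premium = EV − CE = 48575 − 31506.25 = 17068.75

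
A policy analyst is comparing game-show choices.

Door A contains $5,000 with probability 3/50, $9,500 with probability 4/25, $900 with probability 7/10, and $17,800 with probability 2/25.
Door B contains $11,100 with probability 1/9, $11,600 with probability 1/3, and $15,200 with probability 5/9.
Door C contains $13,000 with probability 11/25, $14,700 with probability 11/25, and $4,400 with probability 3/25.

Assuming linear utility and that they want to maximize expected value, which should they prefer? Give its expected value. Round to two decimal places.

Door A = 3/50 × 5000 + 4/25 × 9500 + 7/10 × 900 + 2/25 × 17800 = 300 + 1520 + 630 + 1424 = 3874
Door B = 1/9 × 11100 + 1/3 × 11600 + 5/9 × 15200 = 1233.3333 + 3866.6667 + 8444.4444 = 13544.4444
Door C = 11/25 × 13000 + 11/25 × 14700 + 3/25 × 4400 = 5720 + 6468 + 528 = 12716

Door B ($13,544.44)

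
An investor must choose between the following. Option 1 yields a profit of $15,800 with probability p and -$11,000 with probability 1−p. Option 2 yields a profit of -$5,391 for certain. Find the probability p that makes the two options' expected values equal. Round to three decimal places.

p·15800 + (1−p)·(-11000) = -5391
26800p − 11000 = -5391
p = (-5391 + 11000) / 26800

p = 0.209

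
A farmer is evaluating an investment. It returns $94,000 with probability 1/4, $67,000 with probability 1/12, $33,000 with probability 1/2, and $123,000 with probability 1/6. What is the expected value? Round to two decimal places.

EV = 1/4 × 94000 + 1/12 × 67000 + 1/2 × 33000 + 1/6 × 123000 = 23500 + 5583.3333 + 16500 + 20500 = 66083.3333

$66,083.33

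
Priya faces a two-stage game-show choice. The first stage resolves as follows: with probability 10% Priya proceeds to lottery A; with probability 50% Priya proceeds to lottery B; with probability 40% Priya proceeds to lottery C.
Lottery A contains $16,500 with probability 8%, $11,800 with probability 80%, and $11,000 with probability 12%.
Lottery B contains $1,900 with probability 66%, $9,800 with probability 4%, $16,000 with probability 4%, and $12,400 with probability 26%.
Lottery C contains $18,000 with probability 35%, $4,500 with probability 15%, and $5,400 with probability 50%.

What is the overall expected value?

$7,833

EV(A) = 0.08 × 16500 + 0.8 × 11800 + 0.12 × 11000 = 1320 + 9440 + 1320 = 12080
EV(B) = 0.66 × 1900 + 0.04 × 9800 + 0.04 × 16000 + 0.26 × 12400 = 1254 + 392 + 640 + 3224 = 5510
EV(C) = 0.35 × 18000 + 0.15 × 4500 + 0.5 × 5400 = 6300 + 675 + 2700 = 9675
Overall = 0.1 × 12080 + 0.5 × 5510 + 0.4 × 9675 = 1208 + 2755 + 3870 = 7833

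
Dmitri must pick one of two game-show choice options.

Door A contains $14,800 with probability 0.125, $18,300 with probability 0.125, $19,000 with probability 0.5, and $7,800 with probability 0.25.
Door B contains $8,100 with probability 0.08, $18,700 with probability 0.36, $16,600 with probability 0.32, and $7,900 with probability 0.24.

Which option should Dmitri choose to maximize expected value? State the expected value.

Door A ($15,587.50)

Door A = 0.125 × 14800 + 0.125 × 18300 + 0.5 × 19000 + 0.25 × 7800 = 1850 + 2287.5 + 9500 + 1950 = 15587.5
Door B = 0.08 × 8100 + 0.36 × 18700 + 0.32 × 16600 + 0.24 × 7900 = 648 + 6732 + 5312 + 1896 = 14588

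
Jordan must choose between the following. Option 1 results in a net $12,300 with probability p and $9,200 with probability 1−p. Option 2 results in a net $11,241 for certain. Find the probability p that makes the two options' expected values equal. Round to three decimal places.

p·12300 + (1−p)·9200 = 11241
3100p + 9200 = 11241
p = (11241 − 9200) / 3100

p = 0.658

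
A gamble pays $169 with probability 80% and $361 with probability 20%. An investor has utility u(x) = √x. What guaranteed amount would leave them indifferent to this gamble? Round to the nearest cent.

E[u] = 0.8·√169 + 0.2·√361 = 0.8·13 + 0.2·19 = 14.2
CE = (14.2)² = 201.64

$201.64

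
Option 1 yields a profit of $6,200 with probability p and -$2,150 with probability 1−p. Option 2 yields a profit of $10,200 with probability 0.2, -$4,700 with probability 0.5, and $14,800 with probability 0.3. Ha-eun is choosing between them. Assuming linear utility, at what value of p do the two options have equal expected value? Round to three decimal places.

p = 0.752

EV(Option 2) = 0.2 × 10200 + 0.5 × (-4700) + 0.3 × 14800 = 2040 − 2350 + 4440 = 4130
p·6200 + (1−p)·(-2150) = 4130
8350p − 2150 = 4130
p = (4130 + 2150) / 8350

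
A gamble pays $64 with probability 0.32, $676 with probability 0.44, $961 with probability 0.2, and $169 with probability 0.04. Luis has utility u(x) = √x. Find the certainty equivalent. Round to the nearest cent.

E[u] = 0.32·√64 + 0.44·√676 + 0.2·√961 + 0.04·√169 = 0.32·8 + 0.44·26 + 0.2·31 + 0.04·13 = 20.72
CE = (20.72)² = 429.3184

$429.32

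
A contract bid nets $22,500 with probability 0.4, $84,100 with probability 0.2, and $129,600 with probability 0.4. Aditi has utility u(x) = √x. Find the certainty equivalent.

E[u] = 0.4·√22500 + 0.2·√84100 + 0.4·√129600 = 0.4·150 + 0.2·290 + 0.4·360 = 262
CE = (262)² = 68644

$68,644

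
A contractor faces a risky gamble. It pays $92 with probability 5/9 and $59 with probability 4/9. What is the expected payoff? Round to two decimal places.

EV = 5/9 × 92 + 4/9 × 59 = 51.1111 + 26.2222 = 77.3333

$77.33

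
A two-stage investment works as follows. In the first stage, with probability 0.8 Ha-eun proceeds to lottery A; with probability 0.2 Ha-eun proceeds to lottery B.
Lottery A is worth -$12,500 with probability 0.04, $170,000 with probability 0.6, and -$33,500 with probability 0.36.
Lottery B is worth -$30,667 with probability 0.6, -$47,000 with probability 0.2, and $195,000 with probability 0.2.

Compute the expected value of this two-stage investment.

$73,791.96

EV(A) = 0.04 × (-12500) + 0.6 × 170000 + 0.36 × (-33500) = -500 + 102000 − 12060 = 89440
EV(B) = 0.6 × (-30667) + 0.2 × (-47000) + 0.2 × 195000 = -18400.2 − 9400 + 39000 = 11199.8
Overall = 0.8 × 89440 + 0.2 × 11199.8 = 71552 + 2239.96 = 73791.96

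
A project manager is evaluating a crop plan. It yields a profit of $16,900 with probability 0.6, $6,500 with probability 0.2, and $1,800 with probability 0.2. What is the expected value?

$11,800

EV = 0.6 × 16900 + 0.2 × 6500 + 0.2 × 1800 = 10140 + 1300 + 360 = 11800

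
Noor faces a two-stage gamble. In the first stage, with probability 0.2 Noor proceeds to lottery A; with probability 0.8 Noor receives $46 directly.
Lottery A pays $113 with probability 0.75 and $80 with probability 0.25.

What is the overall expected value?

EV(A) = 0.75 × 113 + 0.25 × 80 = 84.75 + 20 = 104.75
Branch B: 46 (certain)
Overall = 0.2 × 104.75 + 0.8 × 46 = 20.95 + 36.8 = 57.75

$57.75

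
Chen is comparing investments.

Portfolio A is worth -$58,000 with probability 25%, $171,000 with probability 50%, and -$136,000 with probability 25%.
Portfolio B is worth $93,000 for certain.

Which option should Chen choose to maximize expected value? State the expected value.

Portfolio A = 0.25 × (-58000) + 0.5 × 171000 + 0.25 × (-136000) = -14500 + 85500 − 34000 = 37000
Portfolio B: 93000 (certain)

Portfolio B ($93,000)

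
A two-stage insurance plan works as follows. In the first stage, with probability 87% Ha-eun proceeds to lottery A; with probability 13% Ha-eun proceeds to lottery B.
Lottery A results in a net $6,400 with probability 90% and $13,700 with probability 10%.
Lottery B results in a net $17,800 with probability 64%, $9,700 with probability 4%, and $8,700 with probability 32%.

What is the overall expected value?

EV(A) = 0.9 × 6400 + 0.1 × 13700 = 5760 + 1370 = 7130
EV(B) = 0.64 × 17800 + 0.04 × 9700 + 0.32 × 8700 = 11392 + 388 + 2784 = 14564
Overall = 0.87 × 7130 + 0.13 × 14564 = 6203.1 + 1893.32 = 8096.42

$8,096.42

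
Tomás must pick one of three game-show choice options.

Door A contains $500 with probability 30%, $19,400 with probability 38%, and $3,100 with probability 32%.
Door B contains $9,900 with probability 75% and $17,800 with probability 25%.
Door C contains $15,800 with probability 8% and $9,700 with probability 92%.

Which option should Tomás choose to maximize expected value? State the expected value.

Door B ($11,875)

Door A = 0.3 × 500 + 0.38 × 19400 + 0.32 × 3100 = 150 + 7372 + 992 = 8514
Door B = 0.75 × 9900 + 0.25 × 17800 = 7425 + 4450 = 11875
Door C = 0.08 × 15800 + 0.92 × 9700 = 1264 + 8924 = 10188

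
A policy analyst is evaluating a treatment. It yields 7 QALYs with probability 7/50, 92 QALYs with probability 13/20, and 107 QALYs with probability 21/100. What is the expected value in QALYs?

EV = 7/50 × 7 + 13/20 × 92 + 21/100 × 107 = 0.98 + 59.8 + 22.47 = 83.25

83.25 QALYs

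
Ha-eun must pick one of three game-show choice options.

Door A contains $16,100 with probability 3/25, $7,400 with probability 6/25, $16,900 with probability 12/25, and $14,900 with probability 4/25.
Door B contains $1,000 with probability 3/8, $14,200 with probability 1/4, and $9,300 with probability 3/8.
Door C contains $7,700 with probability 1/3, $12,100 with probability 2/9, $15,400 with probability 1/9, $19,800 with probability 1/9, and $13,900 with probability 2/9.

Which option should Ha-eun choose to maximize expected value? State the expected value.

Door A = 3/25 × 16100 + 6/25 × 7400 + 12/25 × 16900 + 4/25 × 14900 = 1932 + 1776 + 8112 + 2384 = 14204
Door B = 3/8 × 1000 + 1/4 × 14200 + 3/8 × 9300 = 375 + 3550 + 3487.5 = 7412.5
Door C = 1/3 × 7700 + 2/9 × 12100 + 1/9 × 15400 + 1/9 × 19800 + 2/9 × 13900 = 2566.6667 + 2688.8889 + 1711.1111 + 2200 + 3088.8889 = 12255.5556

Door A ($14,204)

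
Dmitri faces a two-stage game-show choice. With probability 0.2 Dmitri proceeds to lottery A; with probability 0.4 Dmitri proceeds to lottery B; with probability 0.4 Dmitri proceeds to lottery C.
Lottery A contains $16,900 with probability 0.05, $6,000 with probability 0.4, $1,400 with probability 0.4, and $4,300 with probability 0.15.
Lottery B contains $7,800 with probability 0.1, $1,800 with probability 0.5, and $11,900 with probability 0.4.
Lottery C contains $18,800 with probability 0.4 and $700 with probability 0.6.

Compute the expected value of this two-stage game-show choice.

EV(A) = 0.05 × 16900 + 0.4 × 6000 + 0.4 × 1400 + 0.15 × 4300 = 845 + 2400 + 560 + 645 = 4450
EV(B) = 0.1 × 7800 + 0.5 × 1800 + 0.4 × 11900 = 780 + 900 + 4760 = 6440
EV(C) = 0.4 × 18800 + 0.6 × 700 = 7520 + 420 = 7940
Overall = 0.2 × 4450 + 0.4 × 6440 + 0.4 × 7940 = 890 + 2576 + 3176 = 6642

$6,642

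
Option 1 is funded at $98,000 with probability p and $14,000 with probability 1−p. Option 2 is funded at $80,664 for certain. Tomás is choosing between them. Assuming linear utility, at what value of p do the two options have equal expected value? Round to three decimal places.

p·98000 + (1−p)·14000 = 80664
84000p + 14000 = 80664
p = (80664 − 14000) / 84000

p = 0.794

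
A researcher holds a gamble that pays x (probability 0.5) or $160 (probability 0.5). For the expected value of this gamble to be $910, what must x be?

x = $1,660

0.5·x + 0.5·160 = 910
0.5·x = 910 − 80 = 830
x = 830 / 0.5 = 1660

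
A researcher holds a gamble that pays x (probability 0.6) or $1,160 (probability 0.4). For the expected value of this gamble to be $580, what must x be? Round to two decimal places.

x = $193.33

0.6·x + 0.4·1160 = 580
0.6·x = 580 − 464 = 116
x = 116 / 0.6 = 193.3333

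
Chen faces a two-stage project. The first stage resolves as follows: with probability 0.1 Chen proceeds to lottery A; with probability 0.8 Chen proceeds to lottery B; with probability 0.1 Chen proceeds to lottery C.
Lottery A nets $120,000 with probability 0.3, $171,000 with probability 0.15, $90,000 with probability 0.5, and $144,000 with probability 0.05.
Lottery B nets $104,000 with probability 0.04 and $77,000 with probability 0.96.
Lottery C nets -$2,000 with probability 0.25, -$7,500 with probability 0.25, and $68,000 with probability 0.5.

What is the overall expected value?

$77,011.50

EV(A) = 0.3 × 120000 + 0.15 × 171000 + 0.5 × 90000 + 0.05 × 144000 = 36000 + 25650 + 45000 + 7200 = 113850
EV(B) = 0.04 × 104000 + 0.96 × 77000 = 4160 + 73920 = 78080
EV(C) = 0.25 × (-2000) + 0.25 × (-7500) + 0.5 × 68000 = -500 − 1875 + 34000 = 31625
Overall = 0.1 × 113850 + 0.8 × 78080 + 0.1 × 31625 = 11385 + 62464 + 3162.5 = 77011.5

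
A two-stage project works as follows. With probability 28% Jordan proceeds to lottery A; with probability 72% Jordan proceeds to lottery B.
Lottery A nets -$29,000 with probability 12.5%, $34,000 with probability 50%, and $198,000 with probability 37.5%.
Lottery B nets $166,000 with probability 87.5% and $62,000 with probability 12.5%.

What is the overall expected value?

EV(A) = 0.125 × (-29000) + 0.5 × 34000 + 0.375 × 198000 = -3625 + 17000 + 74250 = 87625
EV(B) = 0.875 × 166000 + 0.125 × 62000 = 145250 + 7750 = 153000
Overall = 0.28 × 87625 + 0.72 × 153000 = 24535 + 110160 = 134695

$134,695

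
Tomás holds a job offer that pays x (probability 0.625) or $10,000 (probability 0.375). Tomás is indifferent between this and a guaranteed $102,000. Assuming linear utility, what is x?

0.625·x + 0.375·10000 = 102000
0.625·x = 102000 − 3750 = 98250
x = 98250 / 0.625 = 157200

x = $157,200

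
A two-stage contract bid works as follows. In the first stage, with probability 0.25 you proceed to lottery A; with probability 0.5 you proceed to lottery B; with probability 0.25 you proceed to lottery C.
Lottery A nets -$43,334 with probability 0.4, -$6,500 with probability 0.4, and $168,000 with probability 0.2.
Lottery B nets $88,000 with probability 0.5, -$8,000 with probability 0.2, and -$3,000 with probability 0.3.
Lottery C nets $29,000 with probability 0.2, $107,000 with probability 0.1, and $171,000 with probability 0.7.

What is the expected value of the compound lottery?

$58,216.60

EV(A) = 0.4 × (-43334) + 0.4 × (-6500) + 0.2 × 168000 = -17333.6 − 2600 + 33600 = 13666.4
EV(B) = 0.5 × 88000 + 0.2 × (-8000) + 0.3 × (-3000) = 44000 − 1600 − 900 = 41500
EV(C) = 0.2 × 29000 + 0.1 × 107000 + 0.7 × 171000 = 5800 + 10700 + 119700 = 136200
Overall = 0.25 × 13666.4 + 0.5 × 41500 + 0.25 × 136200 = 3416.6 + 20750 + 34050 = 58216.6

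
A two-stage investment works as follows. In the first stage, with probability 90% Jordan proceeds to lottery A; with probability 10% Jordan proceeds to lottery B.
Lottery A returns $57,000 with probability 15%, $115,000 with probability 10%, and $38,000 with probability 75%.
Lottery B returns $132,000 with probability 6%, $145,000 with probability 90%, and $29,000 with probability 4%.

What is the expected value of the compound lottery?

$57,653

EV(A) = 0.15 × 57000 + 0.1 × 115000 + 0.75 × 38000 = 8550 + 11500 + 28500 = 48550
EV(B) = 0.06 × 132000 + 0.9 × 145000 + 0.04 × 29000 = 7920 + 130500 + 1160 = 139580
Overall = 0.9 × 48550 + 0.1 × 139580 = 43695 + 13958 = 57653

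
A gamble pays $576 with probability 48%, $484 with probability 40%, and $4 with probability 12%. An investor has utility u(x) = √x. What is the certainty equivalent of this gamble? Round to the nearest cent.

E[u] = 0.48·√576 + 0.4·√484 + 0.12·√4 = 0.48·24 + 0.4·22 + 0.12·2 = 20.56
CE = (20.56)² = 422.7136

$422.71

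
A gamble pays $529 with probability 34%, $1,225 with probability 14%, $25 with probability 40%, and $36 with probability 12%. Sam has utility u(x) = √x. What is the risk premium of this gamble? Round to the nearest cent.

E[u] = 0.34·√529 + 0.14·√1225 + 0.4·√25 + 0.12·√36 = 0.34·23 + 0.14·35 + 0.4·5 + 0.12·6 = 15.44
CE = (15.44)² = 238.3936
Risk premium = EV − CE = 365.68 − 238.3936 = 127.2864

$127.29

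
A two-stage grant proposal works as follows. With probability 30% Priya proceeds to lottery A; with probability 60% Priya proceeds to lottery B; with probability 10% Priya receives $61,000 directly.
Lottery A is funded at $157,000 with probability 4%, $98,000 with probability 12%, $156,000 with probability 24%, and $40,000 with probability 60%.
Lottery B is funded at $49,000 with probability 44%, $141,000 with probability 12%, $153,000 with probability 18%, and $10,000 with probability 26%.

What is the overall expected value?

$71,116

EV(A) = 0.04 × 157000 + 0.12 × 98000 + 0.24 × 156000 + 0.6 × 40000 = 6280 + 11760 + 37440 + 24000 = 79480
EV(B) = 0.44 × 49000 + 0.12 × 141000 + 0.18 × 153000 + 0.26 × 10000 = 21560 + 16920 + 27540 + 2600 = 68620
Branch C: 61000 (certain)
Overall = 0.3 × 79480 + 0.6 × 68620 + 0.1 × 61000 = 23844 + 41172 + 6100 = 71116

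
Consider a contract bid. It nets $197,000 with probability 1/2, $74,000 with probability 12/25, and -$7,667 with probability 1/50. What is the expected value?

$133,866.66

EV = 1/2 × 197000 + 12/25 × 74000 + 1/50 × (-7667) = 98500 + 35520 − 153.34 = 133866.66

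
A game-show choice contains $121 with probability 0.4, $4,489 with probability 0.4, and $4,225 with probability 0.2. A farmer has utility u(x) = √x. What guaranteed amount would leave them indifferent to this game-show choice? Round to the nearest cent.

$1,953.64

E[u] = 0.4·√121 + 0.4·√4489 + 0.2·√4225 = 0.4·11 + 0.4·67 + 0.2·65 = 44.2
CE = (44.2)² = 1953.64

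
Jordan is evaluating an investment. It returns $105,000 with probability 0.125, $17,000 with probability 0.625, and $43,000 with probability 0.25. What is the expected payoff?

EV = 0.125 × 105000 + 0.625 × 17000 + 0.25 × 43000 = 13125 + 10625 + 10750 = 34500

$34,500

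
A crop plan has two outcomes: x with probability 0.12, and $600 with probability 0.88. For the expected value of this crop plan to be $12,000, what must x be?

x = $95,600

0.12·x + 0.88·600 = 12000
0.12·x = 12000 − 528 = 11472
x = 11472 / 0.12 = 95600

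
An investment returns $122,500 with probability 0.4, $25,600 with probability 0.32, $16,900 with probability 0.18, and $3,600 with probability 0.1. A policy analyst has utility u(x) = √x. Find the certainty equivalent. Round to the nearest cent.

$48,664.36

E[u] = 0.4·√122500 + 0.32·√25600 + 0.18·√16900 + 0.1·√3600 = 0.4·350 + 0.32·160 + 0.18·130 + 0.1·60 = 220.6
CE = (220.6)² = 48664.36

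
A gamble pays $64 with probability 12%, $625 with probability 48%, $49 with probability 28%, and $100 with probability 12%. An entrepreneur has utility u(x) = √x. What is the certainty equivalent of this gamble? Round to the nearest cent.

E[u] = 0.12·√64 + 0.48·√625 + 0.28·√49 + 0.12·√100 = 0.12·8 + 0.48·25 + 0.28·7 + 0.12·10 = 16.12
CE = (16.12)² = 259.8544

$259.85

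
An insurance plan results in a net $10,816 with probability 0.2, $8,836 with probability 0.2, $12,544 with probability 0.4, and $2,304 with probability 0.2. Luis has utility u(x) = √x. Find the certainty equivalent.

E[u] = 0.2·√10816 + 0.2·√8836 + 0.4·√12544 + 0.2·√2304 = 0.2·104 + 0.2·94 + 0.4·112 + 0.2·48 = 94
CE = (94)² = 8836

$8,836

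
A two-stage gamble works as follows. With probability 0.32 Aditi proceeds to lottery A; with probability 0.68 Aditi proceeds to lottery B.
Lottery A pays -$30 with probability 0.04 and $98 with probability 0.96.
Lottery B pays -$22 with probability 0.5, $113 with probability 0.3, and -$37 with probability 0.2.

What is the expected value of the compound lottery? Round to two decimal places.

$40.26

EV(A) = 0.04 × (-30) + 0.96 × 98 = -1.2 + 94.08 = 92.88
EV(B) = 0.5 × (-22) + 0.3 × 113 + 0.2 × (-37) = -11 + 33.9 − 7.4 = 15.5
Overall = 0.32 × 92.88 + 0.68 × 15.5 = 29.7216 + 10.54 = 40.2616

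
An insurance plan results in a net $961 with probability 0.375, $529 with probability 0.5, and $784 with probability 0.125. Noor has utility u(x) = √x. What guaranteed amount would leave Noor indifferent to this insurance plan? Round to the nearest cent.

$708.89

E[u] = 0.375·√961 + 0.5·√529 + 0.125·√784 = 0.375·31 + 0.5·23 + 0.125·28 = 26.625
CE = (26.625)² = 708.890625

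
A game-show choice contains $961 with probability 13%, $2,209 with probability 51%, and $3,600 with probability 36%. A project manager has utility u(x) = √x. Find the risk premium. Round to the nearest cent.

E[u] = 0.13·√961 + 0.51·√2209 + 0.36·√3600 = 0.13·31 + 0.51·47 + 0.36·60 = 49.6
CE = (49.6)² = 2460.16
Risk premium = EV − CE = 2547.52 − 2460.16 = 87.36

$87.36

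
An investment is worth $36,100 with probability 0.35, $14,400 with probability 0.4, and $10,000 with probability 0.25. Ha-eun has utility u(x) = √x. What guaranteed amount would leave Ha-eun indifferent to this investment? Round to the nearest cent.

$19,460.25

E[u] = 0.35·√36100 + 0.4·√14400 + 0.25·√10000 = 0.35·190 + 0.4·120 + 0.25·100 = 139.5
CE = (139.5)² = 19460.25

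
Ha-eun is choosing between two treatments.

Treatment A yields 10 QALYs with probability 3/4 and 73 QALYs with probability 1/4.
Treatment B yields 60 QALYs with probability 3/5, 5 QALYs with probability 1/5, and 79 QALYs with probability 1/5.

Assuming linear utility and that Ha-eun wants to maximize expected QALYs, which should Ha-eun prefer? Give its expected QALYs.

Treatment B (52.8 QALYs)

Treatment A = 3/4 × 10 + 1/4 × 73 = 7.5 + 18.25 = 25.75
Treatment B = 3/5 × 60 + 1/5 × 5 + 1/5 × 79 = 36 + 1 + 15.8 = 52.8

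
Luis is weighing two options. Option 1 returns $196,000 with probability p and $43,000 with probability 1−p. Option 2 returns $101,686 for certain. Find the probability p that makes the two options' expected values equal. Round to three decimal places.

p = 0.384

p·196000 + (1−p)·43000 = 101686
153000p + 43000 = 101686
p = (101686 − 43000) / 153000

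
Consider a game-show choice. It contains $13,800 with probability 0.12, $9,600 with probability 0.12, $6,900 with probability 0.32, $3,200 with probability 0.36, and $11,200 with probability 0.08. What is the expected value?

EV = 0.12 × 13800 + 0.12 × 9600 + 0.32 × 6900 + 0.36 × 3200 + 0.08 × 11200 = 1656 + 1152 + 2208 + 1152 + 896 = 7064

$7,064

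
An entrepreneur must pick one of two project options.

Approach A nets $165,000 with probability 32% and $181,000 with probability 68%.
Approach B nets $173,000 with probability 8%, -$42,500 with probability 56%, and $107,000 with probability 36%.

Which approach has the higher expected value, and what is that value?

Approach A ($175,880)

Approach A = 0.32 × 165000 + 0.68 × 181000 = 52800 + 123080 = 175880
Approach B = 0.08 × 173000 + 0.56 × (-42500) + 0.36 × 107000 = 13840 − 23800 + 38520 = 28560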